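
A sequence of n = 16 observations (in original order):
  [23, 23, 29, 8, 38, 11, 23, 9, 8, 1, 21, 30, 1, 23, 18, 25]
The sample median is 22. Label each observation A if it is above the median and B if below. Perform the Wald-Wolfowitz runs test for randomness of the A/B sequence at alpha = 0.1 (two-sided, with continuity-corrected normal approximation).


Step 1: Compute median = 22; label A = above, B = below.
Labels in order: AAABABABBBBABABA  (n_A = 8, n_B = 8)
Step 2: Count runs R = 11.
Step 3: Under H0 (random ordering), E[R] = 2*n_A*n_B/(n_A+n_B) + 1 = 2*8*8/16 + 1 = 9.0000.
        Var[R] = 2*n_A*n_B*(2*n_A*n_B - n_A - n_B) / ((n_A+n_B)^2 * (n_A+n_B-1)) = 14336/3840 = 3.7333.
        SD[R] = 1.9322.
Step 4: Continuity-corrected z = (R - 0.5 - E[R]) / SD[R] = (11 - 0.5 - 9.0000) / 1.9322 = 0.7763.
Step 5: Two-sided p-value via normal approximation = 2*(1 - Phi(|z|)) = 0.437558.
Step 6: alpha = 0.1. fail to reject H0.

R = 11, z = 0.7763, p = 0.437558, fail to reject H0.


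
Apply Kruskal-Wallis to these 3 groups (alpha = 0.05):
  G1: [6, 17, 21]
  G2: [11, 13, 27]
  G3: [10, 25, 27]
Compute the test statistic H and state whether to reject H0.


Step 1: Combine all N = 9 observations and assign midranks.
sorted (value, group, rank): (6,G1,1), (10,G3,2), (11,G2,3), (13,G2,4), (17,G1,5), (21,G1,6), (25,G3,7), (27,G2,8.5), (27,G3,8.5)
Step 2: Sum ranks within each group.
R_1 = 12 (n_1 = 3)
R_2 = 15.5 (n_2 = 3)
R_3 = 17.5 (n_3 = 3)
Step 3: H = 12/(N(N+1)) * sum(R_i^2/n_i) - 3(N+1)
     = 12/(9*10) * (12^2/3 + 15.5^2/3 + 17.5^2/3) - 3*10
     = 0.133333 * 230.167 - 30
     = 0.688889.
Step 4: Ties present; correction factor C = 1 - 6/(9^3 - 9) = 0.991667. Corrected H = 0.688889 / 0.991667 = 0.694678.
Step 5: Under H0, H ~ chi^2(2); p-value = 0.706566.
Step 6: alpha = 0.05. fail to reject H0.

H = 0.6947, df = 2, p = 0.706566, fail to reject H0.


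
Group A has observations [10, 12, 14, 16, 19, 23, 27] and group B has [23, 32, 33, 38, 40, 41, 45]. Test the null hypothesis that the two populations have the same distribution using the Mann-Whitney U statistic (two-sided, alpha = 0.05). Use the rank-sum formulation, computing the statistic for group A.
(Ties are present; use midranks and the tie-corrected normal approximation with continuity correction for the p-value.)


Step 1: Combine and sort all 14 observations; assign midranks.
sorted (value, group): (10,X), (12,X), (14,X), (16,X), (19,X), (23,X), (23,Y), (27,X), (32,Y), (33,Y), (38,Y), (40,Y), (41,Y), (45,Y)
ranks: 10->1, 12->2, 14->3, 16->4, 19->5, 23->6.5, 23->6.5, 27->8, 32->9, 33->10, 38->11, 40->12, 41->13, 45->14
Step 2: Rank sum for X: R1 = 1 + 2 + 3 + 4 + 5 + 6.5 + 8 = 29.5.
Step 3: U_X = R1 - n1(n1+1)/2 = 29.5 - 7*8/2 = 29.5 - 28 = 1.5.
       U_Y = n1*n2 - U_X = 49 - 1.5 = 47.5.
Step 4: Ties are present, so use the tie-corrected normal approximation (with continuity correction) for the p-value.
Step 5: p-value = 0.004001; compare to alpha = 0.05. reject H0.

U_X = 1.5, p = 0.004001, reject H0 at alpha = 0.05.


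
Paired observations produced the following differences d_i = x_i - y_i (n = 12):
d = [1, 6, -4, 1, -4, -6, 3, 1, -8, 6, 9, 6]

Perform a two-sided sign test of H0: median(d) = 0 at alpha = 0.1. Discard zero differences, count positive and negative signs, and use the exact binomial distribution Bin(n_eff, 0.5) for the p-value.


Step 1: Discard zero differences. Original n = 12; n_eff = number of nonzero differences = 12.
Nonzero differences (with sign): +1, +6, -4, +1, -4, -6, +3, +1, -8, +6, +9, +6
Step 2: Count signs: positive = 8, negative = 4.
Step 3: Under H0: P(positive) = 0.5, so the number of positives S ~ Bin(12, 0.5).
Step 4: Two-sided exact p-value = sum of Bin(12,0.5) probabilities at or below the observed probability = 0.387695.
Step 5: alpha = 0.1. fail to reject H0.

n_eff = 12, pos = 8, neg = 4, p = 0.387695, fail to reject H0.


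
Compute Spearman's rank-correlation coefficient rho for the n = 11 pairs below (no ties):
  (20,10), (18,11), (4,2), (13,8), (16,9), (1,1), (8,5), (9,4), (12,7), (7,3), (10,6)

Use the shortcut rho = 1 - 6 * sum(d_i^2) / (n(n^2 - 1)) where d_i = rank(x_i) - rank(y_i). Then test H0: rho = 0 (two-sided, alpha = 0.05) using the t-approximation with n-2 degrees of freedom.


Step 1: Rank x and y separately (midranks; no ties here).
rank(x): 20->11, 18->10, 4->2, 13->8, 16->9, 1->1, 8->4, 9->5, 12->7, 7->3, 10->6
rank(y): 10->10, 11->11, 2->2, 8->8, 9->9, 1->1, 5->5, 4->4, 7->7, 3->3, 6->6
Step 2: d_i = R_x(i) - R_y(i); compute d_i^2.
  (11-10)^2=1, (10-11)^2=1, (2-2)^2=0, (8-8)^2=0, (9-9)^2=0, (1-1)^2=0, (4-5)^2=1, (5-4)^2=1, (7-7)^2=0, (3-3)^2=0, (6-6)^2=0
sum(d^2) = 4.
Step 3: rho = 1 - 6*4 / (11*(11^2 - 1)) = 1 - 24/1320 = 0.981818.
Step 4: Under H0, t = rho * sqrt((n-2)/(1-rho^2)) = 15.5168 ~ t(9).
Step 5: Two-sided p-value from the t-distribution with 9 df = 0.000000.
Step 6: alpha = 0.05. reject H0.

rho = 0.9818, p = 0.000000, reject H0 at alpha = 0.05.


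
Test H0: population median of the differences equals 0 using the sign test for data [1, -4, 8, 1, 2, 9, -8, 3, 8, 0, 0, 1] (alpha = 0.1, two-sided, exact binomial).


Step 1: Discard zero differences. Original n = 12; n_eff = number of nonzero differences = 10.
Nonzero differences (with sign): +1, -4, +8, +1, +2, +9, -8, +3, +8, +1
Step 2: Count signs: positive = 8, negative = 2.
Step 3: Under H0: P(positive) = 0.5, so the number of positives S ~ Bin(10, 0.5).
Step 4: Two-sided exact p-value = sum of Bin(10,0.5) probabilities at or below the observed probability = 0.109375.
Step 5: alpha = 0.1. fail to reject H0.

n_eff = 10, pos = 8, neg = 2, p = 0.109375, fail to reject H0.


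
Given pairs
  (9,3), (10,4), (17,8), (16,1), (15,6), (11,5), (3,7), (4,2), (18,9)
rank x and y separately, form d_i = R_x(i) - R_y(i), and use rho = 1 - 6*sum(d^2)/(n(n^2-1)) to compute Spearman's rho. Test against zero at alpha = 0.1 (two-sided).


Step 1: Rank x and y separately (midranks; no ties here).
rank(x): 9->3, 10->4, 17->8, 16->7, 15->6, 11->5, 3->1, 4->2, 18->9
rank(y): 3->3, 4->4, 8->8, 1->1, 6->6, 5->5, 7->7, 2->2, 9->9
Step 2: d_i = R_x(i) - R_y(i); compute d_i^2.
  (3-3)^2=0, (4-4)^2=0, (8-8)^2=0, (7-1)^2=36, (6-6)^2=0, (5-5)^2=0, (1-7)^2=36, (2-2)^2=0, (9-9)^2=0
sum(d^2) = 72.
Step 3: rho = 1 - 6*72 / (9*(9^2 - 1)) = 1 - 432/720 = 0.400000.
Step 4: Under H0, t = rho * sqrt((n-2)/(1-rho^2)) = 1.1547 ~ t(7).
Step 5: Two-sided p-value from the t-distribution with 7 df = 0.286105.
Step 6: alpha = 0.1. fail to reject H0.

rho = 0.4000, p = 0.286105, fail to reject H0 at alpha = 0.1.


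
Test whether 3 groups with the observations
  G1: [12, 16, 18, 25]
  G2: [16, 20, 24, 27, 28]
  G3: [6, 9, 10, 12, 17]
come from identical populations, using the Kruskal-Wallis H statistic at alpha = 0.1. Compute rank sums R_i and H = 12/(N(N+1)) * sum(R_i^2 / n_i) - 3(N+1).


Step 1: Combine all N = 14 observations and assign midranks.
sorted (value, group, rank): (6,G3,1), (9,G3,2), (10,G3,3), (12,G1,4.5), (12,G3,4.5), (16,G1,6.5), (16,G2,6.5), (17,G3,8), (18,G1,9), (20,G2,10), (24,G2,11), (25,G1,12), (27,G2,13), (28,G2,14)
Step 2: Sum ranks within each group.
R_1 = 32 (n_1 = 4)
R_2 = 54.5 (n_2 = 5)
R_3 = 18.5 (n_3 = 5)
Step 3: H = 12/(N(N+1)) * sum(R_i^2/n_i) - 3(N+1)
     = 12/(14*15) * (32^2/4 + 54.5^2/5 + 18.5^2/5) - 3*15
     = 0.057143 * 918.5 - 45
     = 7.485714.
Step 4: Ties present; correction factor C = 1 - 12/(14^3 - 14) = 0.995604. Corrected H = 7.485714 / 0.995604 = 7.518764.
Step 5: Under H0, H ~ chi^2(2); p-value = 0.023298.
Step 6: alpha = 0.1. reject H0.

H = 7.5188, df = 2, p = 0.023298, reject H0.


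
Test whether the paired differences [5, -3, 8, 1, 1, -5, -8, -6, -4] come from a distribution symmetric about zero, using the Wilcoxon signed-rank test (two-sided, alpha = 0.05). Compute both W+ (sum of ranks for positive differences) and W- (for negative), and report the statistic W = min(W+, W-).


Step 1: Drop any zero differences (none here) and take |d_i|.
|d| = [5, 3, 8, 1, 1, 5, 8, 6, 4]
Step 2: Midrank |d_i| (ties get averaged ranks).
ranks: |5|->5.5, |3|->3, |8|->8.5, |1|->1.5, |1|->1.5, |5|->5.5, |8|->8.5, |6|->7, |4|->4
Step 3: Attach original signs; sum ranks with positive sign and with negative sign.
W+ = 5.5 + 8.5 + 1.5 + 1.5 = 17
W- = 3 + 5.5 + 8.5 + 7 + 4 = 28
(Check: W+ + W- = 45 should equal n(n+1)/2 = 45.)
Step 4: Test statistic W = min(W+, W-) = 17.
Step 5: Ties in |d|, so use the tie-corrected normal approximation.
        E[W] = n(n+1)/4 = 9*10/4 = 22.5.
        Tie groups: |d|=1 (t=2), |d|=5 (t=2), |d|=8 (t=2); sum(t^3 - t) = 18.
        Var[W] = n(n+1)(2n+1)/24 - sum(t^3-t)/48 = 1710/24 - 18/48 = 70.875.
        z = (W - E[W]) / sqrt(Var[W]) = (17 - 22.5) / 8.4187 = -0.6533.
        Two-sided p = 2*Phi(z) = 0.513560.
Step 6: alpha = 0.05. fail to reject H0.

W+ = 17, W- = 28, W = min = 17, p = 0.513560, fail to reject H0.


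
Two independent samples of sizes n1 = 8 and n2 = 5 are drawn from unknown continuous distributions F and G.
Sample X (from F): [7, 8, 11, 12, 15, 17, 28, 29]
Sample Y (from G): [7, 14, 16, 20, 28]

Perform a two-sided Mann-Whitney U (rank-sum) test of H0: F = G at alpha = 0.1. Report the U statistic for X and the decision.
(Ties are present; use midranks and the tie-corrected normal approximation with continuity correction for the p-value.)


Step 1: Combine and sort all 13 observations; assign midranks.
sorted (value, group): (7,X), (7,Y), (8,X), (11,X), (12,X), (14,Y), (15,X), (16,Y), (17,X), (20,Y), (28,X), (28,Y), (29,X)
ranks: 7->1.5, 7->1.5, 8->3, 11->4, 12->5, 14->6, 15->7, 16->8, 17->9, 20->10, 28->11.5, 28->11.5, 29->13
Step 2: Rank sum for X: R1 = 1.5 + 3 + 4 + 5 + 7 + 9 + 11.5 + 13 = 54.
Step 3: U_X = R1 - n1(n1+1)/2 = 54 - 8*9/2 = 54 - 36 = 18.
       U_Y = n1*n2 - U_X = 40 - 18 = 22.
Step 4: Ties are present, so use the tie-corrected normal approximation (with continuity correction) for the p-value.
Step 5: p-value = 0.825728; compare to alpha = 0.1. fail to reject H0.

U_X = 18, p = 0.825728, fail to reject H0 at alpha = 0.1.


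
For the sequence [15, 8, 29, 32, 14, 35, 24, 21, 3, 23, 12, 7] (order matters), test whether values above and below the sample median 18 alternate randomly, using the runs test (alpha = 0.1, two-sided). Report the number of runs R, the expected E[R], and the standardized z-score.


Step 1: Compute median = 18; label A = above, B = below.
Labels in order: BBAABAAABABB  (n_A = 6, n_B = 6)
Step 2: Count runs R = 7.
Step 3: Under H0 (random ordering), E[R] = 2*n_A*n_B/(n_A+n_B) + 1 = 2*6*6/12 + 1 = 7.0000.
        Var[R] = 2*n_A*n_B*(2*n_A*n_B - n_A - n_B) / ((n_A+n_B)^2 * (n_A+n_B-1)) = 4320/1584 = 2.7273.
        SD[R] = 1.6514.
Step 4: R = E[R], so z = 0 with no continuity correction.
Step 5: Two-sided p-value via normal approximation = 2*(1 - Phi(|z|)) = 1.000000.
Step 6: alpha = 0.1. fail to reject H0.

R = 7, z = 0.0000, p = 1.000000, fail to reject H0.


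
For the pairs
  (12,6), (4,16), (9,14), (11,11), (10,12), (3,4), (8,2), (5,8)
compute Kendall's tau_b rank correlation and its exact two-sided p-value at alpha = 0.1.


Step 1: Enumerate the 28 unordered pairs (i,j) with i<j and classify each by sign(x_j-x_i) * sign(y_j-y_i).
  (1,2):dx=-8,dy=+10->D; (1,3):dx=-3,dy=+8->D; (1,4):dx=-1,dy=+5->D; (1,5):dx=-2,dy=+6->D
  (1,6):dx=-9,dy=-2->C; (1,7):dx=-4,dy=-4->C; (1,8):dx=-7,dy=+2->D; (2,3):dx=+5,dy=-2->D
  (2,4):dx=+7,dy=-5->D; (2,5):dx=+6,dy=-4->D; (2,6):dx=-1,dy=-12->C; (2,7):dx=+4,dy=-14->D
  (2,8):dx=+1,dy=-8->D; (3,4):dx=+2,dy=-3->D; (3,5):dx=+1,dy=-2->D; (3,6):dx=-6,dy=-10->C
  (3,7):dx=-1,dy=-12->C; (3,8):dx=-4,dy=-6->C; (4,5):dx=-1,dy=+1->D; (4,6):dx=-8,dy=-7->C
  (4,7):dx=-3,dy=-9->C; (4,8):dx=-6,dy=-3->C; (5,6):dx=-7,dy=-8->C; (5,7):dx=-2,dy=-10->C
  (5,8):dx=-5,dy=-4->C; (6,7):dx=+5,dy=-2->D; (6,8):dx=+2,dy=+4->C; (7,8):dx=-3,dy=+6->D
Step 2: C = 13, D = 15, total pairs = 28.
Step 3: tau = (C - D)/(n(n-1)/2) = (13 - 15)/28 = -0.071429.
Step 4: Exact two-sided p-value (enumerate n! = 40320 permutations of y under H0): p = 0.904861.
Step 5: alpha = 0.1. fail to reject H0.

tau_b = -0.0714 (C=13, D=15), p = 0.904861, fail to reject H0.


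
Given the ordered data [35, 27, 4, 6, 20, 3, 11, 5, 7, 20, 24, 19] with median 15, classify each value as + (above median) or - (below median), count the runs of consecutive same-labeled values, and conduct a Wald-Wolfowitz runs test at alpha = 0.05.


Step 1: Compute median = 15; label A = above, B = below.
Labels in order: AABBABBBBAAA  (n_A = 6, n_B = 6)
Step 2: Count runs R = 5.
Step 3: Under H0 (random ordering), E[R] = 2*n_A*n_B/(n_A+n_B) + 1 = 2*6*6/12 + 1 = 7.0000.
        Var[R] = 2*n_A*n_B*(2*n_A*n_B - n_A - n_B) / ((n_A+n_B)^2 * (n_A+n_B-1)) = 4320/1584 = 2.7273.
        SD[R] = 1.6514.
Step 4: Continuity-corrected z = (R + 0.5 - E[R]) / SD[R] = (5 + 0.5 - 7.0000) / 1.6514 = -0.9083.
Step 5: Two-sided p-value via normal approximation = 2*(1 - Phi(|z|)) = 0.363722.
Step 6: alpha = 0.05. fail to reject H0.

R = 5, z = -0.9083, p = 0.363722, fail to reject H0.


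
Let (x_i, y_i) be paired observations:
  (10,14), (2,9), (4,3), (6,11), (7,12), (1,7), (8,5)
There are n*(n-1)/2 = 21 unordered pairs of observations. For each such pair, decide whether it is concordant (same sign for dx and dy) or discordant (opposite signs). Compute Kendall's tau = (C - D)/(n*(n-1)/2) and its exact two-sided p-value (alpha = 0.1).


Step 1: Enumerate the 21 unordered pairs (i,j) with i<j and classify each by sign(x_j-x_i) * sign(y_j-y_i).
  (1,2):dx=-8,dy=-5->C; (1,3):dx=-6,dy=-11->C; (1,4):dx=-4,dy=-3->C; (1,5):dx=-3,dy=-2->C
  (1,6):dx=-9,dy=-7->C; (1,7):dx=-2,dy=-9->C; (2,3):dx=+2,dy=-6->D; (2,4):dx=+4,dy=+2->C
  (2,5):dx=+5,dy=+3->C; (2,6):dx=-1,dy=-2->C; (2,7):dx=+6,dy=-4->D; (3,4):dx=+2,dy=+8->C
  (3,5):dx=+3,dy=+9->C; (3,6):dx=-3,dy=+4->D; (3,7):dx=+4,dy=+2->C; (4,5):dx=+1,dy=+1->C
  (4,6):dx=-5,dy=-4->C; (4,7):dx=+2,dy=-6->D; (5,6):dx=-6,dy=-5->C; (5,7):dx=+1,dy=-7->D
  (6,7):dx=+7,dy=-2->D
Step 2: C = 15, D = 6, total pairs = 21.
Step 3: tau = (C - D)/(n(n-1)/2) = (15 - 6)/21 = 0.428571.
Step 4: Exact two-sided p-value (enumerate n! = 5040 permutations of y under H0): p = 0.238889.
Step 5: alpha = 0.1. fail to reject H0.

tau_b = 0.4286 (C=15, D=6), p = 0.238889, fail to reject H0.


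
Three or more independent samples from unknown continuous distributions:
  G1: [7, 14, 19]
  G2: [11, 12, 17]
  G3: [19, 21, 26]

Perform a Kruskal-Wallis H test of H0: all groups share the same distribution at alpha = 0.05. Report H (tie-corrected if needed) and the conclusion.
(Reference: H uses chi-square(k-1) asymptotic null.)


Step 1: Combine all N = 9 observations and assign midranks.
sorted (value, group, rank): (7,G1,1), (11,G2,2), (12,G2,3), (14,G1,4), (17,G2,5), (19,G1,6.5), (19,G3,6.5), (21,G3,8), (26,G3,9)
Step 2: Sum ranks within each group.
R_1 = 11.5 (n_1 = 3)
R_2 = 10 (n_2 = 3)
R_3 = 23.5 (n_3 = 3)
Step 3: H = 12/(N(N+1)) * sum(R_i^2/n_i) - 3(N+1)
     = 12/(9*10) * (11.5^2/3 + 10^2/3 + 23.5^2/3) - 3*10
     = 0.133333 * 261.5 - 30
     = 4.866667.
Step 4: Ties present; correction factor C = 1 - 6/(9^3 - 9) = 0.991667. Corrected H = 4.866667 / 0.991667 = 4.907563.
Step 5: Under H0, H ~ chi^2(2); p-value = 0.085968.
Step 6: alpha = 0.05. fail to reject H0.

H = 4.9076, df = 2, p = 0.085968, fail to reject H0.


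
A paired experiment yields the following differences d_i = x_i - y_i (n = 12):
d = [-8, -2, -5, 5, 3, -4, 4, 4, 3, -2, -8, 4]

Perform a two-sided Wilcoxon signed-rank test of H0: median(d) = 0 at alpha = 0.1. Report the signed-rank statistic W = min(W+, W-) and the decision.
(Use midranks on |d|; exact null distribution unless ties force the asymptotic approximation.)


Step 1: Drop any zero differences (none here) and take |d_i|.
|d| = [8, 2, 5, 5, 3, 4, 4, 4, 3, 2, 8, 4]
Step 2: Midrank |d_i| (ties get averaged ranks).
ranks: |8|->11.5, |2|->1.5, |5|->9.5, |5|->9.5, |3|->3.5, |4|->6.5, |4|->6.5, |4|->6.5, |3|->3.5, |2|->1.5, |8|->11.5, |4|->6.5
Step 3: Attach original signs; sum ranks with positive sign and with negative sign.
W+ = 9.5 + 3.5 + 6.5 + 6.5 + 3.5 + 6.5 = 36
W- = 11.5 + 1.5 + 9.5 + 6.5 + 1.5 + 11.5 = 42
(Check: W+ + W- = 78 should equal n(n+1)/2 = 78.)
Step 4: Test statistic W = min(W+, W-) = 36.
Step 5: Ties in |d|, so use the tie-corrected normal approximation.
        E[W] = n(n+1)/4 = 12*13/4 = 39.
        Tie groups: |d|=2 (t=2), |d|=3 (t=2), |d|=4 (t=4), |d|=5 (t=2), |d|=8 (t=2); sum(t^3 - t) = 84.
        Var[W] = n(n+1)(2n+1)/24 - sum(t^3-t)/48 = 3900/24 - 84/48 = 160.75.
        z = (W - E[W]) / sqrt(Var[W]) = (36 - 39) / 12.6787 = -0.2366.
        Two-sided p = 2*Phi(z) = 0.812954.
Step 6: alpha = 0.1. fail to reject H0.

W+ = 36, W- = 42, W = min = 36, p = 0.812954, fail to reject H0.


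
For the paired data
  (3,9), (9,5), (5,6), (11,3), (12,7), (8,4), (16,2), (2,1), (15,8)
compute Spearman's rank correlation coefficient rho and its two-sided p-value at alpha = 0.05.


Step 1: Rank x and y separately (midranks; no ties here).
rank(x): 3->2, 9->5, 5->3, 11->6, 12->7, 8->4, 16->9, 2->1, 15->8
rank(y): 9->9, 5->5, 6->6, 3->3, 7->7, 4->4, 2->2, 1->1, 8->8
Step 2: d_i = R_x(i) - R_y(i); compute d_i^2.
  (2-9)^2=49, (5-5)^2=0, (3-6)^2=9, (6-3)^2=9, (7-7)^2=0, (4-4)^2=0, (9-2)^2=49, (1-1)^2=0, (8-8)^2=0
sum(d^2) = 116.
Step 3: rho = 1 - 6*116 / (9*(9^2 - 1)) = 1 - 696/720 = 0.033333.
Step 4: Under H0, t = rho * sqrt((n-2)/(1-rho^2)) = 0.0882 ~ t(7).
Step 5: Two-sided p-value from the t-distribution with 7 df = 0.932157.
Step 6: alpha = 0.05. fail to reject H0.

rho = 0.0333, p = 0.932157, fail to reject H0 at alpha = 0.05.


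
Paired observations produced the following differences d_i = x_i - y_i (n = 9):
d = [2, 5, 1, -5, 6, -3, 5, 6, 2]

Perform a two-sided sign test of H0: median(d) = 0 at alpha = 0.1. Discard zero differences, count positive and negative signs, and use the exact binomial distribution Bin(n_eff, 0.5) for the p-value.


Step 1: Discard zero differences. Original n = 9; n_eff = number of nonzero differences = 9.
Nonzero differences (with sign): +2, +5, +1, -5, +6, -3, +5, +6, +2
Step 2: Count signs: positive = 7, negative = 2.
Step 3: Under H0: P(positive) = 0.5, so the number of positives S ~ Bin(9, 0.5).
Step 4: Two-sided exact p-value = sum of Bin(9,0.5) probabilities at or below the observed probability = 0.179688.
Step 5: alpha = 0.1. fail to reject H0.

n_eff = 9, pos = 7, neg = 2, p = 0.179688, fail to reject H0.


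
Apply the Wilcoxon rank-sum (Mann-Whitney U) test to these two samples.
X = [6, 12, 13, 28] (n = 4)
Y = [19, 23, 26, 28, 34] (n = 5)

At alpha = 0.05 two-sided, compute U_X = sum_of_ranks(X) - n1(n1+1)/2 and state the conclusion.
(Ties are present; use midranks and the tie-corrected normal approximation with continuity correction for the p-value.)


Step 1: Combine and sort all 9 observations; assign midranks.
sorted (value, group): (6,X), (12,X), (13,X), (19,Y), (23,Y), (26,Y), (28,X), (28,Y), (34,Y)
ranks: 6->1, 12->2, 13->3, 19->4, 23->5, 26->6, 28->7.5, 28->7.5, 34->9
Step 2: Rank sum for X: R1 = 1 + 2 + 3 + 7.5 = 13.5.
Step 3: U_X = R1 - n1(n1+1)/2 = 13.5 - 4*5/2 = 13.5 - 10 = 3.5.
       U_Y = n1*n2 - U_X = 20 - 3.5 = 16.5.
Step 4: Ties are present, so use the tie-corrected normal approximation (with continuity correction) for the p-value.
Step 5: p-value = 0.139983; compare to alpha = 0.05. fail to reject H0.

U_X = 3.5, p = 0.139983, fail to reject H0 at alpha = 0.05.


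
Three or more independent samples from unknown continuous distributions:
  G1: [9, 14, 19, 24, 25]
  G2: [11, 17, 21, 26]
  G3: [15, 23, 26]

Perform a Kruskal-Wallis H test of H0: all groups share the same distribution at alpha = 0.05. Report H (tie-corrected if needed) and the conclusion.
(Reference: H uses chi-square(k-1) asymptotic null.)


Step 1: Combine all N = 12 observations and assign midranks.
sorted (value, group, rank): (9,G1,1), (11,G2,2), (14,G1,3), (15,G3,4), (17,G2,5), (19,G1,6), (21,G2,7), (23,G3,8), (24,G1,9), (25,G1,10), (26,G2,11.5), (26,G3,11.5)
Step 2: Sum ranks within each group.
R_1 = 29 (n_1 = 5)
R_2 = 25.5 (n_2 = 4)
R_3 = 23.5 (n_3 = 3)
Step 3: H = 12/(N(N+1)) * sum(R_i^2/n_i) - 3(N+1)
     = 12/(12*13) * (29^2/5 + 25.5^2/4 + 23.5^2/3) - 3*13
     = 0.076923 * 514.846 - 39
     = 0.603526.
Step 4: Ties present; correction factor C = 1 - 6/(12^3 - 12) = 0.996503. Corrected H = 0.603526 / 0.996503 = 0.605643.
Step 5: Under H0, H ~ chi^2(2); p-value = 0.738731.
Step 6: alpha = 0.05. fail to reject H0.

H = 0.6056, df = 2, p = 0.738731, fail to reject H0.


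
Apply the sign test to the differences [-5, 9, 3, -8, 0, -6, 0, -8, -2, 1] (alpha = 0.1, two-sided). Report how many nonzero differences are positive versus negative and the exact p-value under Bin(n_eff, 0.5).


Step 1: Discard zero differences. Original n = 10; n_eff = number of nonzero differences = 8.
Nonzero differences (with sign): -5, +9, +3, -8, -6, -8, -2, +1
Step 2: Count signs: positive = 3, negative = 5.
Step 3: Under H0: P(positive) = 0.5, so the number of positives S ~ Bin(8, 0.5).
Step 4: Two-sided exact p-value = sum of Bin(8,0.5) probabilities at or below the observed probability = 0.726562.
Step 5: alpha = 0.1. fail to reject H0.

n_eff = 8, pos = 3, neg = 5, p = 0.726562, fail to reject H0.


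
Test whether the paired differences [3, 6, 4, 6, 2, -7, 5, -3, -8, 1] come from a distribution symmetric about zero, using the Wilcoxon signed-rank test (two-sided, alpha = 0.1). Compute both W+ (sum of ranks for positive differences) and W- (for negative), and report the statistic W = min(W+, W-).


Step 1: Drop any zero differences (none here) and take |d_i|.
|d| = [3, 6, 4, 6, 2, 7, 5, 3, 8, 1]
Step 2: Midrank |d_i| (ties get averaged ranks).
ranks: |3|->3.5, |6|->7.5, |4|->5, |6|->7.5, |2|->2, |7|->9, |5|->6, |3|->3.5, |8|->10, |1|->1
Step 3: Attach original signs; sum ranks with positive sign and with negative sign.
W+ = 3.5 + 7.5 + 5 + 7.5 + 2 + 6 + 1 = 32.5
W- = 9 + 3.5 + 10 = 22.5
(Check: W+ + W- = 55 should equal n(n+1)/2 = 55.)
Step 4: Test statistic W = min(W+, W-) = 22.5.
Step 5: Ties in |d|, so use the tie-corrected normal approximation.
        E[W] = n(n+1)/4 = 10*11/4 = 27.5.
        Tie groups: |d|=3 (t=2), |d|=6 (t=2); sum(t^3 - t) = 12.
        Var[W] = n(n+1)(2n+1)/24 - sum(t^3-t)/48 = 2310/24 - 12/48 = 96.
        z = (W - E[W]) / sqrt(Var[W]) = (22.5 - 27.5) / 9.7980 = -0.5103.
        Two-sided p = 2*Phi(z) = 0.609834.
Step 6: alpha = 0.1. fail to reject H0.

W+ = 32.5, W- = 22.5, W = min = 22.5, p = 0.609834, fail to reject H0.


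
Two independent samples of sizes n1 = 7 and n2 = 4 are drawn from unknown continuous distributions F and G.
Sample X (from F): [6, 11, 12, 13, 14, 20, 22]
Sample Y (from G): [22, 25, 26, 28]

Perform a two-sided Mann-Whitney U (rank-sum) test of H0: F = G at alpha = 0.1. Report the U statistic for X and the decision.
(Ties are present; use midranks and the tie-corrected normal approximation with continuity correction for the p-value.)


Step 1: Combine and sort all 11 observations; assign midranks.
sorted (value, group): (6,X), (11,X), (12,X), (13,X), (14,X), (20,X), (22,X), (22,Y), (25,Y), (26,Y), (28,Y)
ranks: 6->1, 11->2, 12->3, 13->4, 14->5, 20->6, 22->7.5, 22->7.5, 25->9, 26->10, 28->11
Step 2: Rank sum for X: R1 = 1 + 2 + 3 + 4 + 5 + 6 + 7.5 = 28.5.
Step 3: U_X = R1 - n1(n1+1)/2 = 28.5 - 7*8/2 = 28.5 - 28 = 0.5.
       U_Y = n1*n2 - U_X = 28 - 0.5 = 27.5.
Step 4: Ties are present, so use the tie-corrected normal approximation (with continuity correction) for the p-value.
Step 5: p-value = 0.013802; compare to alpha = 0.1. reject H0.

U_X = 0.5, p = 0.013802, reject H0 at alpha = 0.1.


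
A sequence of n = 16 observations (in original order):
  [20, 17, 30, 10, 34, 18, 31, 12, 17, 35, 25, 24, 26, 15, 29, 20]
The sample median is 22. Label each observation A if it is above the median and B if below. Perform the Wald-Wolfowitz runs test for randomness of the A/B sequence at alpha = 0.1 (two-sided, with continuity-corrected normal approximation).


Step 1: Compute median = 22; label A = above, B = below.
Labels in order: BBABABABBAAAABAB  (n_A = 8, n_B = 8)
Step 2: Count runs R = 11.
Step 3: Under H0 (random ordering), E[R] = 2*n_A*n_B/(n_A+n_B) + 1 = 2*8*8/16 + 1 = 9.0000.
        Var[R] = 2*n_A*n_B*(2*n_A*n_B - n_A - n_B) / ((n_A+n_B)^2 * (n_A+n_B-1)) = 14336/3840 = 3.7333.
        SD[R] = 1.9322.
Step 4: Continuity-corrected z = (R - 0.5 - E[R]) / SD[R] = (11 - 0.5 - 9.0000) / 1.9322 = 0.7763.
Step 5: Two-sided p-value via normal approximation = 2*(1 - Phi(|z|)) = 0.437558.
Step 6: alpha = 0.1. fail to reject H0.

R = 11, z = 0.7763, p = 0.437558, fail to reject H0.


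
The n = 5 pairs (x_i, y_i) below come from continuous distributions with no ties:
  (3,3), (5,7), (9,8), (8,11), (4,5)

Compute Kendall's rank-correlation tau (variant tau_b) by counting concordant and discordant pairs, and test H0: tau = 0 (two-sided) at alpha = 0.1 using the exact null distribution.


Step 1: Enumerate the 10 unordered pairs (i,j) with i<j and classify each by sign(x_j-x_i) * sign(y_j-y_i).
  (1,2):dx=+2,dy=+4->C; (1,3):dx=+6,dy=+5->C; (1,4):dx=+5,dy=+8->C; (1,5):dx=+1,dy=+2->C
  (2,3):dx=+4,dy=+1->C; (2,4):dx=+3,dy=+4->C; (2,5):dx=-1,dy=-2->C; (3,4):dx=-1,dy=+3->D
  (3,5):dx=-5,dy=-3->C; (4,5):dx=-4,dy=-6->C
Step 2: C = 9, D = 1, total pairs = 10.
Step 3: tau = (C - D)/(n(n-1)/2) = (9 - 1)/10 = 0.800000.
Step 4: Exact two-sided p-value (enumerate n! = 120 permutations of y under H0): p = 0.083333.
Step 5: alpha = 0.1. reject H0.

tau_b = 0.8000 (C=9, D=1), p = 0.083333, reject H0.


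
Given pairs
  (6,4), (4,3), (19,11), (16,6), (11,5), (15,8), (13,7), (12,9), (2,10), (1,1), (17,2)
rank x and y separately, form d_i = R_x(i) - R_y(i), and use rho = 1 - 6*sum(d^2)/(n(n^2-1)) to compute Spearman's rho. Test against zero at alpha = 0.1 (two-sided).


Step 1: Rank x and y separately (midranks; no ties here).
rank(x): 6->4, 4->3, 19->11, 16->9, 11->5, 15->8, 13->7, 12->6, 2->2, 1->1, 17->10
rank(y): 4->4, 3->3, 11->11, 6->6, 5->5, 8->8, 7->7, 9->9, 10->10, 1->1, 2->2
Step 2: d_i = R_x(i) - R_y(i); compute d_i^2.
  (4-4)^2=0, (3-3)^2=0, (11-11)^2=0, (9-6)^2=9, (5-5)^2=0, (8-8)^2=0, (7-7)^2=0, (6-9)^2=9, (2-10)^2=64, (1-1)^2=0, (10-2)^2=64
sum(d^2) = 146.
Step 3: rho = 1 - 6*146 / (11*(11^2 - 1)) = 1 - 876/1320 = 0.336364.
Step 4: Under H0, t = rho * sqrt((n-2)/(1-rho^2)) = 1.0715 ~ t(9).
Step 5: Two-sided p-value from the t-distribution with 9 df = 0.311824.
Step 6: alpha = 0.1. fail to reject H0.

rho = 0.3364, p = 0.311824, fail to reject H0 at alpha = 0.1.


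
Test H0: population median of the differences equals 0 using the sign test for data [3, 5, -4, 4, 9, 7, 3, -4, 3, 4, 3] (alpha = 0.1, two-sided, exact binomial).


Step 1: Discard zero differences. Original n = 11; n_eff = number of nonzero differences = 11.
Nonzero differences (with sign): +3, +5, -4, +4, +9, +7, +3, -4, +3, +4, +3
Step 2: Count signs: positive = 9, negative = 2.
Step 3: Under H0: P(positive) = 0.5, so the number of positives S ~ Bin(11, 0.5).
Step 4: Two-sided exact p-value = sum of Bin(11,0.5) probabilities at or below the observed probability = 0.065430.
Step 5: alpha = 0.1. reject H0.

n_eff = 11, pos = 9, neg = 2, p = 0.065430, reject H0.


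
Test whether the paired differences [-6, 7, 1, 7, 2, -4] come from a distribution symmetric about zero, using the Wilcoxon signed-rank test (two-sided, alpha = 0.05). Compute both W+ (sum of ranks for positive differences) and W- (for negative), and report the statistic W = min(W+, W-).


Step 1: Drop any zero differences (none here) and take |d_i|.
|d| = [6, 7, 1, 7, 2, 4]
Step 2: Midrank |d_i| (ties get averaged ranks).
ranks: |6|->4, |7|->5.5, |1|->1, |7|->5.5, |2|->2, |4|->3
Step 3: Attach original signs; sum ranks with positive sign and with negative sign.
W+ = 5.5 + 1 + 5.5 + 2 = 14
W- = 4 + 3 = 7
(Check: W+ + W- = 21 should equal n(n+1)/2 = 21.)
Step 4: Test statistic W = min(W+, W-) = 7.
Step 5: Ties in |d|, so use the tie-corrected normal approximation.
        E[W] = n(n+1)/4 = 6*7/4 = 10.5.
        Tie groups: |d|=7 (t=2); sum(t^3 - t) = 6.
        Var[W] = n(n+1)(2n+1)/24 - sum(t^3-t)/48 = 546/24 - 6/48 = 22.625.
        z = (W - E[W]) / sqrt(Var[W]) = (7 - 10.5) / 4.7566 = -0.7358.
        Two-sided p = 2*Phi(z) = 0.461838.
Step 6: alpha = 0.05. fail to reject H0.

W+ = 14, W- = 7, W = min = 7, p = 0.461838, fail to reject H0.


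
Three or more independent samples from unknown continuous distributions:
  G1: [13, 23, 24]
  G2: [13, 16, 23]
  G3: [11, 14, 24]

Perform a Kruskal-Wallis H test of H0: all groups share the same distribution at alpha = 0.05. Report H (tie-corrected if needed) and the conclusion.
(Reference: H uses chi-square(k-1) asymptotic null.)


Step 1: Combine all N = 9 observations and assign midranks.
sorted (value, group, rank): (11,G3,1), (13,G1,2.5), (13,G2,2.5), (14,G3,4), (16,G2,5), (23,G1,6.5), (23,G2,6.5), (24,G1,8.5), (24,G3,8.5)
Step 2: Sum ranks within each group.
R_1 = 17.5 (n_1 = 3)
R_2 = 14 (n_2 = 3)
R_3 = 13.5 (n_3 = 3)
Step 3: H = 12/(N(N+1)) * sum(R_i^2/n_i) - 3(N+1)
     = 12/(9*10) * (17.5^2/3 + 14^2/3 + 13.5^2/3) - 3*10
     = 0.133333 * 228.167 - 30
     = 0.422222.
Step 4: Ties present; correction factor C = 1 - 18/(9^3 - 9) = 0.975000. Corrected H = 0.422222 / 0.975000 = 0.433048.
Step 5: Under H0, H ~ chi^2(2); p-value = 0.805313.
Step 6: alpha = 0.05. fail to reject H0.

H = 0.4330, df = 2, p = 0.805313, fail to reject H0.


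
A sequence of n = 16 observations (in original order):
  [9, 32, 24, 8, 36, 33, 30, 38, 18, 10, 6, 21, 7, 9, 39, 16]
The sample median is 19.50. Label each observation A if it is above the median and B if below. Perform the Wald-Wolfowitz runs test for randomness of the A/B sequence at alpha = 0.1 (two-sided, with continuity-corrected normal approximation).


Step 1: Compute median = 19.50; label A = above, B = below.
Labels in order: BAABAAAABBBABBAB  (n_A = 8, n_B = 8)
Step 2: Count runs R = 9.
Step 3: Under H0 (random ordering), E[R] = 2*n_A*n_B/(n_A+n_B) + 1 = 2*8*8/16 + 1 = 9.0000.
        Var[R] = 2*n_A*n_B*(2*n_A*n_B - n_A - n_B) / ((n_A+n_B)^2 * (n_A+n_B-1)) = 14336/3840 = 3.7333.
        SD[R] = 1.9322.
Step 4: R = E[R], so z = 0 with no continuity correction.
Step 5: Two-sided p-value via normal approximation = 2*(1 - Phi(|z|)) = 1.000000.
Step 6: alpha = 0.1. fail to reject H0.

R = 9, z = 0.0000, p = 1.000000, fail to reject H0.


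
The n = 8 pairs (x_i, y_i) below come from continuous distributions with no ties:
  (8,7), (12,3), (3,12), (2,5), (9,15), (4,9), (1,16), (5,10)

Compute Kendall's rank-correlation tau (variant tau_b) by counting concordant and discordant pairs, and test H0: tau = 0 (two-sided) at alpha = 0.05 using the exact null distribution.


Step 1: Enumerate the 28 unordered pairs (i,j) with i<j and classify each by sign(x_j-x_i) * sign(y_j-y_i).
  (1,2):dx=+4,dy=-4->D; (1,3):dx=-5,dy=+5->D; (1,4):dx=-6,dy=-2->C; (1,5):dx=+1,dy=+8->C
  (1,6):dx=-4,dy=+2->D; (1,7):dx=-7,dy=+9->D; (1,8):dx=-3,dy=+3->D; (2,3):dx=-9,dy=+9->D
  (2,4):dx=-10,dy=+2->D; (2,5):dx=-3,dy=+12->D; (2,6):dx=-8,dy=+6->D; (2,7):dx=-11,dy=+13->D
  (2,8):dx=-7,dy=+7->D; (3,4):dx=-1,dy=-7->C; (3,5):dx=+6,dy=+3->C; (3,6):dx=+1,dy=-3->D
  (3,7):dx=-2,dy=+4->D; (3,8):dx=+2,dy=-2->D; (4,5):dx=+7,dy=+10->C; (4,6):dx=+2,dy=+4->C
  (4,7):dx=-1,dy=+11->D; (4,8):dx=+3,dy=+5->C; (5,6):dx=-5,dy=-6->C; (5,7):dx=-8,dy=+1->D
  (5,8):dx=-4,dy=-5->C; (6,7):dx=-3,dy=+7->D; (6,8):dx=+1,dy=+1->C; (7,8):dx=+4,dy=-6->D
Step 2: C = 10, D = 18, total pairs = 28.
Step 3: tau = (C - D)/(n(n-1)/2) = (10 - 18)/28 = -0.285714.
Step 4: Exact two-sided p-value (enumerate n! = 40320 permutations of y under H0): p = 0.398760.
Step 5: alpha = 0.05. fail to reject H0.

tau_b = -0.2857 (C=10, D=18), p = 0.398760, fail to reject H0.


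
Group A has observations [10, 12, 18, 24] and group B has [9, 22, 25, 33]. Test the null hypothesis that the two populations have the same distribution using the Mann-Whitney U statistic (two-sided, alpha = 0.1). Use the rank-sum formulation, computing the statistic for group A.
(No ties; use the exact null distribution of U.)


Step 1: Combine and sort all 8 observations; assign midranks.
sorted (value, group): (9,Y), (10,X), (12,X), (18,X), (22,Y), (24,X), (25,Y), (33,Y)
ranks: 9->1, 10->2, 12->3, 18->4, 22->5, 24->6, 25->7, 33->8
Step 2: Rank sum for X: R1 = 2 + 3 + 4 + 6 = 15.
Step 3: U_X = R1 - n1(n1+1)/2 = 15 - 4*5/2 = 15 - 10 = 5.
       U_Y = n1*n2 - U_X = 16 - 5 = 11.
Step 4: No ties, so the exact null distribution of U (based on enumerating the C(8,4) = 70 equally likely rank assignments) gives the two-sided p-value.
Step 5: p-value = 0.485714; compare to alpha = 0.1. fail to reject H0.

U_X = 5, p = 0.485714, fail to reject H0 at alpha = 0.1.


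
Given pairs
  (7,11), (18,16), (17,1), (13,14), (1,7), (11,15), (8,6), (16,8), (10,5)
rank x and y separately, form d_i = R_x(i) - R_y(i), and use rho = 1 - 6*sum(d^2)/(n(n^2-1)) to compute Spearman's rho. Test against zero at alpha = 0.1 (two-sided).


Step 1: Rank x and y separately (midranks; no ties here).
rank(x): 7->2, 18->9, 17->8, 13->6, 1->1, 11->5, 8->3, 16->7, 10->4
rank(y): 11->6, 16->9, 1->1, 14->7, 7->4, 15->8, 6->3, 8->5, 5->2
Step 2: d_i = R_x(i) - R_y(i); compute d_i^2.
  (2-6)^2=16, (9-9)^2=0, (8-1)^2=49, (6-7)^2=1, (1-4)^2=9, (5-8)^2=9, (3-3)^2=0, (7-5)^2=4, (4-2)^2=4
sum(d^2) = 92.
Step 3: rho = 1 - 6*92 / (9*(9^2 - 1)) = 1 - 552/720 = 0.233333.
Step 4: Under H0, t = rho * sqrt((n-2)/(1-rho^2)) = 0.6349 ~ t(7).
Step 5: Two-sided p-value from the t-distribution with 7 df = 0.545699.
Step 6: alpha = 0.1. fail to reject H0.

rho = 0.2333, p = 0.545699, fail to reject H0 at alpha = 0.1.


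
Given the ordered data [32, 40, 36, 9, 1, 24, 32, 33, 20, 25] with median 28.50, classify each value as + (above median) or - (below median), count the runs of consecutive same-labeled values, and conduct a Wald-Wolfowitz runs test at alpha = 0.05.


Step 1: Compute median = 28.50; label A = above, B = below.
Labels in order: AAABBBAABB  (n_A = 5, n_B = 5)
Step 2: Count runs R = 4.
Step 3: Under H0 (random ordering), E[R] = 2*n_A*n_B/(n_A+n_B) + 1 = 2*5*5/10 + 1 = 6.0000.
        Var[R] = 2*n_A*n_B*(2*n_A*n_B - n_A - n_B) / ((n_A+n_B)^2 * (n_A+n_B-1)) = 2000/900 = 2.2222.
        SD[R] = 1.4907.
Step 4: Continuity-corrected z = (R + 0.5 - E[R]) / SD[R] = (4 + 0.5 - 6.0000) / 1.4907 = -1.0062.
Step 5: Two-sided p-value via normal approximation = 2*(1 - Phi(|z|)) = 0.314305.
Step 6: alpha = 0.05. fail to reject H0.

R = 4, z = -1.0062, p = 0.314305, fail to reject H0.


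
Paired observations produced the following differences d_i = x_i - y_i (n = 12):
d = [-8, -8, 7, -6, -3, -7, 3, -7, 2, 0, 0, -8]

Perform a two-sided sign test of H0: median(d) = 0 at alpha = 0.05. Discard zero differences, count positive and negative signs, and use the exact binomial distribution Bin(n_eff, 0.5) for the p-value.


Step 1: Discard zero differences. Original n = 12; n_eff = number of nonzero differences = 10.
Nonzero differences (with sign): -8, -8, +7, -6, -3, -7, +3, -7, +2, -8
Step 2: Count signs: positive = 3, negative = 7.
Step 3: Under H0: P(positive) = 0.5, so the number of positives S ~ Bin(10, 0.5).
Step 4: Two-sided exact p-value = sum of Bin(10,0.5) probabilities at or below the observed probability = 0.343750.
Step 5: alpha = 0.05. fail to reject H0.

n_eff = 10, pos = 3, neg = 7, p = 0.343750, fail to reject H0.


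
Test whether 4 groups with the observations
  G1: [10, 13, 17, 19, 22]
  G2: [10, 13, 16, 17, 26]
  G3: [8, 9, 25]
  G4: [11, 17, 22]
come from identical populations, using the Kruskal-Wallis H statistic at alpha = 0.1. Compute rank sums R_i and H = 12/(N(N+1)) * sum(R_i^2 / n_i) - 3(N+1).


Step 1: Combine all N = 16 observations and assign midranks.
sorted (value, group, rank): (8,G3,1), (9,G3,2), (10,G1,3.5), (10,G2,3.5), (11,G4,5), (13,G1,6.5), (13,G2,6.5), (16,G2,8), (17,G1,10), (17,G2,10), (17,G4,10), (19,G1,12), (22,G1,13.5), (22,G4,13.5), (25,G3,15), (26,G2,16)
Step 2: Sum ranks within each group.
R_1 = 45.5 (n_1 = 5)
R_2 = 44 (n_2 = 5)
R_3 = 18 (n_3 = 3)
R_4 = 28.5 (n_4 = 3)
Step 3: H = 12/(N(N+1)) * sum(R_i^2/n_i) - 3(N+1)
     = 12/(16*17) * (45.5^2/5 + 44^2/5 + 18^2/3 + 28.5^2/3) - 3*17
     = 0.044118 * 1180 - 51
     = 1.058824.
Step 4: Ties present; correction factor C = 1 - 42/(16^3 - 16) = 0.989706. Corrected H = 1.058824 / 0.989706 = 1.069837.
Step 5: Under H0, H ~ chi^2(3); p-value = 0.784360.
Step 6: alpha = 0.1. fail to reject H0.

H = 1.0698, df = 3, p = 0.784360, fail to reject H0.


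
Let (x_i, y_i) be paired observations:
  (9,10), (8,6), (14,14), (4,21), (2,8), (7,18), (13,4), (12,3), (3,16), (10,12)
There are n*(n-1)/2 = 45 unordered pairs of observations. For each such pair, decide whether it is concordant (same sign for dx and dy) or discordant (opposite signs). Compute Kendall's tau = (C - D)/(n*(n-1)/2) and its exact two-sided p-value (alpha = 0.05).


Step 1: Enumerate the 45 unordered pairs (i,j) with i<j and classify each by sign(x_j-x_i) * sign(y_j-y_i).
  (1,2):dx=-1,dy=-4->C; (1,3):dx=+5,dy=+4->C; (1,4):dx=-5,dy=+11->D; (1,5):dx=-7,dy=-2->C
  (1,6):dx=-2,dy=+8->D; (1,7):dx=+4,dy=-6->D; (1,8):dx=+3,dy=-7->D; (1,9):dx=-6,dy=+6->D
  (1,10):dx=+1,dy=+2->C; (2,3):dx=+6,dy=+8->C; (2,4):dx=-4,dy=+15->D; (2,5):dx=-6,dy=+2->D
  (2,6):dx=-1,dy=+12->D; (2,7):dx=+5,dy=-2->D; (2,8):dx=+4,dy=-3->D; (2,9):dx=-5,dy=+10->D
  (2,10):dx=+2,dy=+6->C; (3,4):dx=-10,dy=+7->D; (3,5):dx=-12,dy=-6->C; (3,6):dx=-7,dy=+4->D
  (3,7):dx=-1,dy=-10->C; (3,8):dx=-2,dy=-11->C; (3,9):dx=-11,dy=+2->D; (3,10):dx=-4,dy=-2->C
  (4,5):dx=-2,dy=-13->C; (4,6):dx=+3,dy=-3->D; (4,7):dx=+9,dy=-17->D; (4,8):dx=+8,dy=-18->D
  (4,9):dx=-1,dy=-5->C; (4,10):dx=+6,dy=-9->D; (5,6):dx=+5,dy=+10->C; (5,7):dx=+11,dy=-4->D
  (5,8):dx=+10,dy=-5->D; (5,9):dx=+1,dy=+8->C; (5,10):dx=+8,dy=+4->C; (6,7):dx=+6,dy=-14->D
  (6,8):dx=+5,dy=-15->D; (6,9):dx=-4,dy=-2->C; (6,10):dx=+3,dy=-6->D; (7,8):dx=-1,dy=-1->C
  (7,9):dx=-10,dy=+12->D; (7,10):dx=-3,dy=+8->D; (8,9):dx=-9,dy=+13->D; (8,10):dx=-2,dy=+9->D
  (9,10):dx=+7,dy=-4->D
Step 2: C = 17, D = 28, total pairs = 45.
Step 3: tau = (C - D)/(n(n-1)/2) = (17 - 28)/45 = -0.244444.
Step 4: Exact two-sided p-value (enumerate n! = 3628800 permutations of y under H0): p = 0.380720.
Step 5: alpha = 0.05. fail to reject H0.

tau_b = -0.2444 (C=17, D=28), p = 0.380720, fail to reject H0.


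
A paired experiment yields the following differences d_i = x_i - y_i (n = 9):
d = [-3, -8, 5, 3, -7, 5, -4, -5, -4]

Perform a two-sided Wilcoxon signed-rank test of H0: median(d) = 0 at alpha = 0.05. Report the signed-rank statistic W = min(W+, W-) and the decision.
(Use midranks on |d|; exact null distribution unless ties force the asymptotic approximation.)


Step 1: Drop any zero differences (none here) and take |d_i|.
|d| = [3, 8, 5, 3, 7, 5, 4, 5, 4]
Step 2: Midrank |d_i| (ties get averaged ranks).
ranks: |3|->1.5, |8|->9, |5|->6, |3|->1.5, |7|->8, |5|->6, |4|->3.5, |5|->6, |4|->3.5
Step 3: Attach original signs; sum ranks with positive sign and with negative sign.
W+ = 6 + 1.5 + 6 = 13.5
W- = 1.5 + 9 + 8 + 3.5 + 6 + 3.5 = 31.5
(Check: W+ + W- = 45 should equal n(n+1)/2 = 45.)
Step 4: Test statistic W = min(W+, W-) = 13.5.
Step 5: Ties in |d|, so use the tie-corrected normal approximation.
        E[W] = n(n+1)/4 = 9*10/4 = 22.5.
        Tie groups: |d|=3 (t=2), |d|=4 (t=2), |d|=5 (t=3); sum(t^3 - t) = 36.
        Var[W] = n(n+1)(2n+1)/24 - sum(t^3-t)/48 = 1710/24 - 36/48 = 70.5.
        z = (W - E[W]) / sqrt(Var[W]) = (13.5 - 22.5) / 8.3964 = -1.0719.
        Two-sided p = 2*Phi(z) = 0.283772.
Step 6: alpha = 0.05. fail to reject H0.

W+ = 13.5, W- = 31.5, W = min = 13.5, p = 0.283772, fail to reject H0.


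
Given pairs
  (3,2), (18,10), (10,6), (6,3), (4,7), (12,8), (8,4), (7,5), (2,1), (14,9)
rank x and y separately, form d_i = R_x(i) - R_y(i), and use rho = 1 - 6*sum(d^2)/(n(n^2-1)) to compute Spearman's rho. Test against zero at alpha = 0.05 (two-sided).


Step 1: Rank x and y separately (midranks; no ties here).
rank(x): 3->2, 18->10, 10->7, 6->4, 4->3, 12->8, 8->6, 7->5, 2->1, 14->9
rank(y): 2->2, 10->10, 6->6, 3->3, 7->7, 8->8, 4->4, 5->5, 1->1, 9->9
Step 2: d_i = R_x(i) - R_y(i); compute d_i^2.
  (2-2)^2=0, (10-10)^2=0, (7-6)^2=1, (4-3)^2=1, (3-7)^2=16, (8-8)^2=0, (6-4)^2=4, (5-5)^2=0, (1-1)^2=0, (9-9)^2=0
sum(d^2) = 22.
Step 3: rho = 1 - 6*22 / (10*(10^2 - 1)) = 1 - 132/990 = 0.866667.
Step 4: Under H0, t = rho * sqrt((n-2)/(1-rho^2)) = 4.9135 ~ t(8).
Step 5: Two-sided p-value from the t-distribution with 8 df = 0.001174.
Step 6: alpha = 0.05. reject H0.

rho = 0.8667, p = 0.001174, reject H0 at alpha = 0.05.
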